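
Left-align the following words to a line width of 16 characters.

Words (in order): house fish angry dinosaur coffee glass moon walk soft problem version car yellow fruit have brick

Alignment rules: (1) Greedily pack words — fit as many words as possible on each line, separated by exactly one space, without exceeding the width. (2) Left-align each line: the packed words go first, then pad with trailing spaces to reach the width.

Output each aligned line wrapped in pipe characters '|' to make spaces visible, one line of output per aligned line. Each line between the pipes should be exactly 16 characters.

Line 1: ['house', 'fish', 'angry'] (min_width=16, slack=0)
Line 2: ['dinosaur', 'coffee'] (min_width=15, slack=1)
Line 3: ['glass', 'moon', 'walk'] (min_width=15, slack=1)
Line 4: ['soft', 'problem'] (min_width=12, slack=4)
Line 5: ['version', 'car'] (min_width=11, slack=5)
Line 6: ['yellow', 'fruit'] (min_width=12, slack=4)
Line 7: ['have', 'brick'] (min_width=10, slack=6)

Answer: |house fish angry|
|dinosaur coffee |
|glass moon walk |
|soft problem    |
|version car     |
|yellow fruit    |
|have brick      |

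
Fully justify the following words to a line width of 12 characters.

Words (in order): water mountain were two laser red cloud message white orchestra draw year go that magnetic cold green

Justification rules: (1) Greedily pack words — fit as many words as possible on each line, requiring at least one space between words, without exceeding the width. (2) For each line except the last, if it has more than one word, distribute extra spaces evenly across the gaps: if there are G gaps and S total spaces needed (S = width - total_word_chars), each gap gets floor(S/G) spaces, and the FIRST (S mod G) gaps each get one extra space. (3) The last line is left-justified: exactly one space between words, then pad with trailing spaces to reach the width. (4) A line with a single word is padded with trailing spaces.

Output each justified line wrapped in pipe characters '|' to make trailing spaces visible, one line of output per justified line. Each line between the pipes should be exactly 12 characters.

Answer: |water       |
|mountain    |
|were     two|
|laser    red|
|cloud       |
|message     |
|white       |
|orchestra   |
|draw year go|
|that        |
|magnetic    |
|cold green  |

Derivation:
Line 1: ['water'] (min_width=5, slack=7)
Line 2: ['mountain'] (min_width=8, slack=4)
Line 3: ['were', 'two'] (min_width=8, slack=4)
Line 4: ['laser', 'red'] (min_width=9, slack=3)
Line 5: ['cloud'] (min_width=5, slack=7)
Line 6: ['message'] (min_width=7, slack=5)
Line 7: ['white'] (min_width=5, slack=7)
Line 8: ['orchestra'] (min_width=9, slack=3)
Line 9: ['draw', 'year', 'go'] (min_width=12, slack=0)
Line 10: ['that'] (min_width=4, slack=8)
Line 11: ['magnetic'] (min_width=8, slack=4)
Line 12: ['cold', 'green'] (min_width=10, slack=2)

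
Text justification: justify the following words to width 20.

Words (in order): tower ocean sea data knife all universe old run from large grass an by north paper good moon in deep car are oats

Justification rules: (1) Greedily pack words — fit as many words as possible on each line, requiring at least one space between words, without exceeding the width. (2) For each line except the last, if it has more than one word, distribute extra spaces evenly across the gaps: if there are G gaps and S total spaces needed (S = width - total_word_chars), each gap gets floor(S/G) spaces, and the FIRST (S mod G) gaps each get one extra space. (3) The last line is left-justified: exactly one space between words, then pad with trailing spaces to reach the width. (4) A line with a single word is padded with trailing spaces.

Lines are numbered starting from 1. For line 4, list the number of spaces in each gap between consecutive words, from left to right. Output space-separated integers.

Answer: 2 2 2

Derivation:
Line 1: ['tower', 'ocean', 'sea', 'data'] (min_width=20, slack=0)
Line 2: ['knife', 'all', 'universe'] (min_width=18, slack=2)
Line 3: ['old', 'run', 'from', 'large'] (min_width=18, slack=2)
Line 4: ['grass', 'an', 'by', 'north'] (min_width=17, slack=3)
Line 5: ['paper', 'good', 'moon', 'in'] (min_width=18, slack=2)
Line 6: ['deep', 'car', 'are', 'oats'] (min_width=17, slack=3)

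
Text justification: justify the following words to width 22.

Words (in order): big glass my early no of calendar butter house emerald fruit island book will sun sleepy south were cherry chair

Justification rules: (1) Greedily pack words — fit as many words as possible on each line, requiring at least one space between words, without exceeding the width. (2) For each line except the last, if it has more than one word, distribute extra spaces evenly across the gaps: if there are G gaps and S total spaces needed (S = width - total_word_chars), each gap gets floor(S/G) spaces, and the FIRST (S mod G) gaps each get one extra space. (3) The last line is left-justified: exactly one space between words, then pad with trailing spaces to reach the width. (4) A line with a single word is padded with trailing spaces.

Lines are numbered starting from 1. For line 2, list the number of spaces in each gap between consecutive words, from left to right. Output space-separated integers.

Line 1: ['big', 'glass', 'my', 'early', 'no'] (min_width=21, slack=1)
Line 2: ['of', 'calendar', 'butter'] (min_width=18, slack=4)
Line 3: ['house', 'emerald', 'fruit'] (min_width=19, slack=3)
Line 4: ['island', 'book', 'will', 'sun'] (min_width=20, slack=2)
Line 5: ['sleepy', 'south', 'were'] (min_width=17, slack=5)
Line 6: ['cherry', 'chair'] (min_width=12, slack=10)

Answer: 3 3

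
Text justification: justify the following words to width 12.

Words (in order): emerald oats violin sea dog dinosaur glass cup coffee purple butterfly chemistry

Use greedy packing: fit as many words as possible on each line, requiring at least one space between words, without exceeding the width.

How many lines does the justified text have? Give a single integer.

Line 1: ['emerald', 'oats'] (min_width=12, slack=0)
Line 2: ['violin', 'sea'] (min_width=10, slack=2)
Line 3: ['dog', 'dinosaur'] (min_width=12, slack=0)
Line 4: ['glass', 'cup'] (min_width=9, slack=3)
Line 5: ['coffee'] (min_width=6, slack=6)
Line 6: ['purple'] (min_width=6, slack=6)
Line 7: ['butterfly'] (min_width=9, slack=3)
Line 8: ['chemistry'] (min_width=9, slack=3)
Total lines: 8

Answer: 8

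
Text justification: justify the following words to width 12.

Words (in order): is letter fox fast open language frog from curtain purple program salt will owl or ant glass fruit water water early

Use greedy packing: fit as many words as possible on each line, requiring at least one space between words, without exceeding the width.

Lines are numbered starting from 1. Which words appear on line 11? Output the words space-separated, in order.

Answer: fruit water

Derivation:
Line 1: ['is', 'letter'] (min_width=9, slack=3)
Line 2: ['fox', 'fast'] (min_width=8, slack=4)
Line 3: ['open'] (min_width=4, slack=8)
Line 4: ['language'] (min_width=8, slack=4)
Line 5: ['frog', 'from'] (min_width=9, slack=3)
Line 6: ['curtain'] (min_width=7, slack=5)
Line 7: ['purple'] (min_width=6, slack=6)
Line 8: ['program', 'salt'] (min_width=12, slack=0)
Line 9: ['will', 'owl', 'or'] (min_width=11, slack=1)
Line 10: ['ant', 'glass'] (min_width=9, slack=3)
Line 11: ['fruit', 'water'] (min_width=11, slack=1)
Line 12: ['water', 'early'] (min_width=11, slack=1)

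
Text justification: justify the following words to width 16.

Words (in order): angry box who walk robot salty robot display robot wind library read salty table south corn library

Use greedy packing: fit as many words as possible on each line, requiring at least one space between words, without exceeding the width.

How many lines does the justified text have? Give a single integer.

Answer: 8

Derivation:
Line 1: ['angry', 'box', 'who'] (min_width=13, slack=3)
Line 2: ['walk', 'robot', 'salty'] (min_width=16, slack=0)
Line 3: ['robot', 'display'] (min_width=13, slack=3)
Line 4: ['robot', 'wind'] (min_width=10, slack=6)
Line 5: ['library', 'read'] (min_width=12, slack=4)
Line 6: ['salty', 'table'] (min_width=11, slack=5)
Line 7: ['south', 'corn'] (min_width=10, slack=6)
Line 8: ['library'] (min_width=7, slack=9)
Total lines: 8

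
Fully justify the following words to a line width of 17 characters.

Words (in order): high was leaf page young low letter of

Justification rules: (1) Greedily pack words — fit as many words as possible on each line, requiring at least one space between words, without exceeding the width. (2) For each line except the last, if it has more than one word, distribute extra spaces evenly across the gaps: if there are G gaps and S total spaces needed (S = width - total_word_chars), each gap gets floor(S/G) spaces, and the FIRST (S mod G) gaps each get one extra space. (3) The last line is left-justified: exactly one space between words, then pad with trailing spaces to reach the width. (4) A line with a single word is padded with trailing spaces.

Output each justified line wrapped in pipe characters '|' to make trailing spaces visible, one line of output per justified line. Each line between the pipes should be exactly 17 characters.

Line 1: ['high', 'was', 'leaf'] (min_width=13, slack=4)
Line 2: ['page', 'young', 'low'] (min_width=14, slack=3)
Line 3: ['letter', 'of'] (min_width=9, slack=8)

Answer: |high   was   leaf|
|page   young  low|
|letter of        |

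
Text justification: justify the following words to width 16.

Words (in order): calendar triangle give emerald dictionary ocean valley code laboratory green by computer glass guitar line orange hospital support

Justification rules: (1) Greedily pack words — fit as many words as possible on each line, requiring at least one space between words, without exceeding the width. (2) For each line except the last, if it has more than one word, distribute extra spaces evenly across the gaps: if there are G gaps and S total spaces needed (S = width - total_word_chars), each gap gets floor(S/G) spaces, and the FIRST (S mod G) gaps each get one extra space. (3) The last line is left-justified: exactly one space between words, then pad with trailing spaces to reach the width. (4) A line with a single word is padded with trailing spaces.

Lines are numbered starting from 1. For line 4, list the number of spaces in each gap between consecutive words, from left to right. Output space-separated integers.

Line 1: ['calendar'] (min_width=8, slack=8)
Line 2: ['triangle', 'give'] (min_width=13, slack=3)
Line 3: ['emerald'] (min_width=7, slack=9)
Line 4: ['dictionary', 'ocean'] (min_width=16, slack=0)
Line 5: ['valley', 'code'] (min_width=11, slack=5)
Line 6: ['laboratory', 'green'] (min_width=16, slack=0)
Line 7: ['by', 'computer'] (min_width=11, slack=5)
Line 8: ['glass', 'guitar'] (min_width=12, slack=4)
Line 9: ['line', 'orange'] (min_width=11, slack=5)
Line 10: ['hospital', 'support'] (min_width=16, slack=0)

Answer: 1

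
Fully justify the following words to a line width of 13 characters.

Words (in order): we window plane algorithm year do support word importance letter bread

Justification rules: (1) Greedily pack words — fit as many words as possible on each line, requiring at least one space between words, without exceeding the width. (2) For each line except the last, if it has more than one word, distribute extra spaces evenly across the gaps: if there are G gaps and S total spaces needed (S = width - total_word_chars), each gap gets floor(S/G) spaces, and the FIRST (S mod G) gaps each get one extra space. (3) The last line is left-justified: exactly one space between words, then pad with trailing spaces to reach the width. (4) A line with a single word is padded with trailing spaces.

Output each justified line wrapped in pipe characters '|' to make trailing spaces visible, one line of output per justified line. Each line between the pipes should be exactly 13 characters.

Answer: |we     window|
|plane        |
|algorithm    |
|year       do|
|support  word|
|importance   |
|letter bread |

Derivation:
Line 1: ['we', 'window'] (min_width=9, slack=4)
Line 2: ['plane'] (min_width=5, slack=8)
Line 3: ['algorithm'] (min_width=9, slack=4)
Line 4: ['year', 'do'] (min_width=7, slack=6)
Line 5: ['support', 'word'] (min_width=12, slack=1)
Line 6: ['importance'] (min_width=10, slack=3)
Line 7: ['letter', 'bread'] (min_width=12, slack=1)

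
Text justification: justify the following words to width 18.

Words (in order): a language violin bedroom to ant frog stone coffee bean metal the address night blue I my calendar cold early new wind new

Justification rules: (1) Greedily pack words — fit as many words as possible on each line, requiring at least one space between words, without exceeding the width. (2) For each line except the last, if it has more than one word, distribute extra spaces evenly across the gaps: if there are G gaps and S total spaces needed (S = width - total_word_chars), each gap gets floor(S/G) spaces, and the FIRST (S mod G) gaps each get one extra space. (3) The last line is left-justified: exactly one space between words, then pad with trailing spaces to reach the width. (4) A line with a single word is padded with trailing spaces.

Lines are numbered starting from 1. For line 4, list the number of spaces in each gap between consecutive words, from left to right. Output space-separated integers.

Line 1: ['a', 'language', 'violin'] (min_width=17, slack=1)
Line 2: ['bedroom', 'to', 'ant'] (min_width=14, slack=4)
Line 3: ['frog', 'stone', 'coffee'] (min_width=17, slack=1)
Line 4: ['bean', 'metal', 'the'] (min_width=14, slack=4)
Line 5: ['address', 'night', 'blue'] (min_width=18, slack=0)
Line 6: ['I', 'my', 'calendar', 'cold'] (min_width=18, slack=0)
Line 7: ['early', 'new', 'wind', 'new'] (min_width=18, slack=0)

Answer: 3 3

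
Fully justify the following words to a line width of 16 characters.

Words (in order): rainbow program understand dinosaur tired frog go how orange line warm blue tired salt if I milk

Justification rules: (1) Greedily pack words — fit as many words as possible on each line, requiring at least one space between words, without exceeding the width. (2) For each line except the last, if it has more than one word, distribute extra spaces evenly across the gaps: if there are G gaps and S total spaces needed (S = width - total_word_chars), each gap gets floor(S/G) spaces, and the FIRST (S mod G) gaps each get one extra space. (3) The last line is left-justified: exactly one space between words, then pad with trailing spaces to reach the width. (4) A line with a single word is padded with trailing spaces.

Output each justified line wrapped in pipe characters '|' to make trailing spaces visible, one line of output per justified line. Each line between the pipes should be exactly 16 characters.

Line 1: ['rainbow', 'program'] (min_width=15, slack=1)
Line 2: ['understand'] (min_width=10, slack=6)
Line 3: ['dinosaur', 'tired'] (min_width=14, slack=2)
Line 4: ['frog', 'go', 'how'] (min_width=11, slack=5)
Line 5: ['orange', 'line', 'warm'] (min_width=16, slack=0)
Line 6: ['blue', 'tired', 'salt'] (min_width=15, slack=1)
Line 7: ['if', 'I', 'milk'] (min_width=9, slack=7)

Answer: |rainbow  program|
|understand      |
|dinosaur   tired|
|frog    go   how|
|orange line warm|
|blue  tired salt|
|if I milk       |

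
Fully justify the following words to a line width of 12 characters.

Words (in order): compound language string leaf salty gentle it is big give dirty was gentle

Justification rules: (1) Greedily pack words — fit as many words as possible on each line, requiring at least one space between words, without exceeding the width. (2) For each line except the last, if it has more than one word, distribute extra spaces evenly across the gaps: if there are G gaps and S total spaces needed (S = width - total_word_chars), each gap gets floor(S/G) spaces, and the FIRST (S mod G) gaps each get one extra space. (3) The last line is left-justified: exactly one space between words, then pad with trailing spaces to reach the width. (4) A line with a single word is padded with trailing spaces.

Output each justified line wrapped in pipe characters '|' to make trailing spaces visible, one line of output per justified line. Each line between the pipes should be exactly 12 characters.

Answer: |compound    |
|language    |
|string  leaf|
|salty gentle|
|it   is  big|
|give   dirty|
|was gentle  |

Derivation:
Line 1: ['compound'] (min_width=8, slack=4)
Line 2: ['language'] (min_width=8, slack=4)
Line 3: ['string', 'leaf'] (min_width=11, slack=1)
Line 4: ['salty', 'gentle'] (min_width=12, slack=0)
Line 5: ['it', 'is', 'big'] (min_width=9, slack=3)
Line 6: ['give', 'dirty'] (min_width=10, slack=2)
Line 7: ['was', 'gentle'] (min_width=10, slack=2)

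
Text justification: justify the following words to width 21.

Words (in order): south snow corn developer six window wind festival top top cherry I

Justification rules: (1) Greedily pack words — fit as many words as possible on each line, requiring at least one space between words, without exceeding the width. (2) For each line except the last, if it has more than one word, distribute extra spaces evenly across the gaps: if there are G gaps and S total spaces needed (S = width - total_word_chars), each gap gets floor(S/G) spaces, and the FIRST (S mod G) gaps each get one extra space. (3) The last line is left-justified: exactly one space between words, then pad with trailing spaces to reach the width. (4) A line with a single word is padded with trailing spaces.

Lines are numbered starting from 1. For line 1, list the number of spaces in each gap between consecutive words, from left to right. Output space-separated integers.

Line 1: ['south', 'snow', 'corn'] (min_width=15, slack=6)
Line 2: ['developer', 'six', 'window'] (min_width=20, slack=1)
Line 3: ['wind', 'festival', 'top', 'top'] (min_width=21, slack=0)
Line 4: ['cherry', 'I'] (min_width=8, slack=13)

Answer: 4 4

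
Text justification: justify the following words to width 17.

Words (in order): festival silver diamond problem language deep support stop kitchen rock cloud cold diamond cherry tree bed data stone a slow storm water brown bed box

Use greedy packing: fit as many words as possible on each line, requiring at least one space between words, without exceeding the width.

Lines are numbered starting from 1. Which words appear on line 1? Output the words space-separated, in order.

Answer: festival silver

Derivation:
Line 1: ['festival', 'silver'] (min_width=15, slack=2)
Line 2: ['diamond', 'problem'] (min_width=15, slack=2)
Line 3: ['language', 'deep'] (min_width=13, slack=4)
Line 4: ['support', 'stop'] (min_width=12, slack=5)
Line 5: ['kitchen', 'rock'] (min_width=12, slack=5)
Line 6: ['cloud', 'cold'] (min_width=10, slack=7)
Line 7: ['diamond', 'cherry'] (min_width=14, slack=3)
Line 8: ['tree', 'bed', 'data'] (min_width=13, slack=4)
Line 9: ['stone', 'a', 'slow'] (min_width=12, slack=5)
Line 10: ['storm', 'water', 'brown'] (min_width=17, slack=0)
Line 11: ['bed', 'box'] (min_width=7, slack=10)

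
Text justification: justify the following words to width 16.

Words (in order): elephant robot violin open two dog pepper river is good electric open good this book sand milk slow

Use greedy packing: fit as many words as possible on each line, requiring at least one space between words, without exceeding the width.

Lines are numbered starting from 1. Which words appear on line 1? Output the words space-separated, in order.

Line 1: ['elephant', 'robot'] (min_width=14, slack=2)
Line 2: ['violin', 'open', 'two'] (min_width=15, slack=1)
Line 3: ['dog', 'pepper', 'river'] (min_width=16, slack=0)
Line 4: ['is', 'good', 'electric'] (min_width=16, slack=0)
Line 5: ['open', 'good', 'this'] (min_width=14, slack=2)
Line 6: ['book', 'sand', 'milk'] (min_width=14, slack=2)
Line 7: ['slow'] (min_width=4, slack=12)

Answer: elephant robot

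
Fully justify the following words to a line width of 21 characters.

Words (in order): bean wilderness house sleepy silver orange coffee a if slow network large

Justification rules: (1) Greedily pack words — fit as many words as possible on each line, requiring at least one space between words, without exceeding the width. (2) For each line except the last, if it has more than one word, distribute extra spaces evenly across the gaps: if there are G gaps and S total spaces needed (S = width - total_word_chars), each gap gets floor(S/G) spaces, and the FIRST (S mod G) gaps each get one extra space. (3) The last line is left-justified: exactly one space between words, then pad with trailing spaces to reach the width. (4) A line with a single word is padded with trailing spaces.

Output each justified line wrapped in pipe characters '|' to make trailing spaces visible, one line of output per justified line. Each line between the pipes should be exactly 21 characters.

Answer: |bean wilderness house|
|sleepy  silver orange|
|coffee   a   if  slow|
|network large        |

Derivation:
Line 1: ['bean', 'wilderness', 'house'] (min_width=21, slack=0)
Line 2: ['sleepy', 'silver', 'orange'] (min_width=20, slack=1)
Line 3: ['coffee', 'a', 'if', 'slow'] (min_width=16, slack=5)
Line 4: ['network', 'large'] (min_width=13, slack=8)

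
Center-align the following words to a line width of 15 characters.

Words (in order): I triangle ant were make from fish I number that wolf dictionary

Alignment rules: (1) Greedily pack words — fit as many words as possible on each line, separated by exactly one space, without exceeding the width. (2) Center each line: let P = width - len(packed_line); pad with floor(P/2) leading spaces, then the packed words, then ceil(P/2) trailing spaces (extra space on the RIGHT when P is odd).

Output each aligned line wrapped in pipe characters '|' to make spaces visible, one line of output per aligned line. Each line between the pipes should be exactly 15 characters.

Answer: |I triangle ant |
|were make from |
| fish I number |
|   that wolf   |
|  dictionary   |

Derivation:
Line 1: ['I', 'triangle', 'ant'] (min_width=14, slack=1)
Line 2: ['were', 'make', 'from'] (min_width=14, slack=1)
Line 3: ['fish', 'I', 'number'] (min_width=13, slack=2)
Line 4: ['that', 'wolf'] (min_width=9, slack=6)
Line 5: ['dictionary'] (min_width=10, slack=5)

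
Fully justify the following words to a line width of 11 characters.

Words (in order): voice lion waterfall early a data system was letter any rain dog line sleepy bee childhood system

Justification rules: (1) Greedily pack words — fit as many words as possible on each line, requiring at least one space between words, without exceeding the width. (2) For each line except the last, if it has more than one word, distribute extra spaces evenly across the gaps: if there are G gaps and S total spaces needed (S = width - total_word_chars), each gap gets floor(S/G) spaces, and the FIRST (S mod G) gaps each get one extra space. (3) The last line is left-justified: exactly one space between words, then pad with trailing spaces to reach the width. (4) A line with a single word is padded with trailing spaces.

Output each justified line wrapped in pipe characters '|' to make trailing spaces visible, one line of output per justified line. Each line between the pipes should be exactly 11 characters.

Answer: |voice  lion|
|waterfall  |
|early     a|
|data system|
|was  letter|
|any    rain|
|dog    line|
|sleepy  bee|
|childhood  |
|system     |

Derivation:
Line 1: ['voice', 'lion'] (min_width=10, slack=1)
Line 2: ['waterfall'] (min_width=9, slack=2)
Line 3: ['early', 'a'] (min_width=7, slack=4)
Line 4: ['data', 'system'] (min_width=11, slack=0)
Line 5: ['was', 'letter'] (min_width=10, slack=1)
Line 6: ['any', 'rain'] (min_width=8, slack=3)
Line 7: ['dog', 'line'] (min_width=8, slack=3)
Line 8: ['sleepy', 'bee'] (min_width=10, slack=1)
Line 9: ['childhood'] (min_width=9, slack=2)
Line 10: ['system'] (min_width=6, slack=5)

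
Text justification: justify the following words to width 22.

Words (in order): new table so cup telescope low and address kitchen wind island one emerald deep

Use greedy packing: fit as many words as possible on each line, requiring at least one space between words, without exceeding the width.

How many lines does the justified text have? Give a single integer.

Line 1: ['new', 'table', 'so', 'cup'] (min_width=16, slack=6)
Line 2: ['telescope', 'low', 'and'] (min_width=17, slack=5)
Line 3: ['address', 'kitchen', 'wind'] (min_width=20, slack=2)
Line 4: ['island', 'one', 'emerald'] (min_width=18, slack=4)
Line 5: ['deep'] (min_width=4, slack=18)
Total lines: 5

Answer: 5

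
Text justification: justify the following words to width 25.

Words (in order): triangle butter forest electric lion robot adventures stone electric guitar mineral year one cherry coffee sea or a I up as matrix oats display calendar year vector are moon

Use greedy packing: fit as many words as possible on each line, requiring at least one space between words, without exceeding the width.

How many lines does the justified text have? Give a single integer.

Line 1: ['triangle', 'butter', 'forest'] (min_width=22, slack=3)
Line 2: ['electric', 'lion', 'robot'] (min_width=19, slack=6)
Line 3: ['adventures', 'stone', 'electric'] (min_width=25, slack=0)
Line 4: ['guitar', 'mineral', 'year', 'one'] (min_width=23, slack=2)
Line 5: ['cherry', 'coffee', 'sea', 'or', 'a', 'I'] (min_width=24, slack=1)
Line 6: ['up', 'as', 'matrix', 'oats', 'display'] (min_width=25, slack=0)
Line 7: ['calendar', 'year', 'vector', 'are'] (min_width=24, slack=1)
Line 8: ['moon'] (min_width=4, slack=21)
Total lines: 8

Answer: 8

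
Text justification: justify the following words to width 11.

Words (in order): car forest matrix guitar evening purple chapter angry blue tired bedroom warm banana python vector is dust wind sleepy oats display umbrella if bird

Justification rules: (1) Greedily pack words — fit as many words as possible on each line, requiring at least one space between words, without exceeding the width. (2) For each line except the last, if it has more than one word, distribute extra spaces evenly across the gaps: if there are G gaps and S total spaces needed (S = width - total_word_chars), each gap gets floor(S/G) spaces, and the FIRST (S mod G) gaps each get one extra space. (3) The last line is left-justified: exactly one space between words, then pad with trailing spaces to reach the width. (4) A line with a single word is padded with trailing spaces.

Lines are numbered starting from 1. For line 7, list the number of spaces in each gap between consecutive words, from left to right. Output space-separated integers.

Line 1: ['car', 'forest'] (min_width=10, slack=1)
Line 2: ['matrix'] (min_width=6, slack=5)
Line 3: ['guitar'] (min_width=6, slack=5)
Line 4: ['evening'] (min_width=7, slack=4)
Line 5: ['purple'] (min_width=6, slack=5)
Line 6: ['chapter'] (min_width=7, slack=4)
Line 7: ['angry', 'blue'] (min_width=10, slack=1)
Line 8: ['tired'] (min_width=5, slack=6)
Line 9: ['bedroom'] (min_width=7, slack=4)
Line 10: ['warm', 'banana'] (min_width=11, slack=0)
Line 11: ['python'] (min_width=6, slack=5)
Line 12: ['vector', 'is'] (min_width=9, slack=2)
Line 13: ['dust', 'wind'] (min_width=9, slack=2)
Line 14: ['sleepy', 'oats'] (min_width=11, slack=0)
Line 15: ['display'] (min_width=7, slack=4)
Line 16: ['umbrella', 'if'] (min_width=11, slack=0)
Line 17: ['bird'] (min_width=4, slack=7)

Answer: 2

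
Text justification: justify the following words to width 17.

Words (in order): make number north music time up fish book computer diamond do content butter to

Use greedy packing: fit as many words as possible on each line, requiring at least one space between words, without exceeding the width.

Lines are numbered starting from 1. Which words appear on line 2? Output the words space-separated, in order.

Line 1: ['make', 'number', 'north'] (min_width=17, slack=0)
Line 2: ['music', 'time', 'up'] (min_width=13, slack=4)
Line 3: ['fish', 'book'] (min_width=9, slack=8)
Line 4: ['computer', 'diamond'] (min_width=16, slack=1)
Line 5: ['do', 'content', 'butter'] (min_width=17, slack=0)
Line 6: ['to'] (min_width=2, slack=15)

Answer: music time up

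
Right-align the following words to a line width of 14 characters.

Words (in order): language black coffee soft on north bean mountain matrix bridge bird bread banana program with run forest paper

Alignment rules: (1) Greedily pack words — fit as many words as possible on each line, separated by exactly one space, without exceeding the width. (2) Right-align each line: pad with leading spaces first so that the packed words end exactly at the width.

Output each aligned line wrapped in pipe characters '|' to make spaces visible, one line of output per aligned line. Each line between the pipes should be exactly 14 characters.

Line 1: ['language', 'black'] (min_width=14, slack=0)
Line 2: ['coffee', 'soft', 'on'] (min_width=14, slack=0)
Line 3: ['north', 'bean'] (min_width=10, slack=4)
Line 4: ['mountain'] (min_width=8, slack=6)
Line 5: ['matrix', 'bridge'] (min_width=13, slack=1)
Line 6: ['bird', 'bread'] (min_width=10, slack=4)
Line 7: ['banana', 'program'] (min_width=14, slack=0)
Line 8: ['with', 'run'] (min_width=8, slack=6)
Line 9: ['forest', 'paper'] (min_width=12, slack=2)

Answer: |language black|
|coffee soft on|
|    north bean|
|      mountain|
| matrix bridge|
|    bird bread|
|banana program|
|      with run|
|  forest paper|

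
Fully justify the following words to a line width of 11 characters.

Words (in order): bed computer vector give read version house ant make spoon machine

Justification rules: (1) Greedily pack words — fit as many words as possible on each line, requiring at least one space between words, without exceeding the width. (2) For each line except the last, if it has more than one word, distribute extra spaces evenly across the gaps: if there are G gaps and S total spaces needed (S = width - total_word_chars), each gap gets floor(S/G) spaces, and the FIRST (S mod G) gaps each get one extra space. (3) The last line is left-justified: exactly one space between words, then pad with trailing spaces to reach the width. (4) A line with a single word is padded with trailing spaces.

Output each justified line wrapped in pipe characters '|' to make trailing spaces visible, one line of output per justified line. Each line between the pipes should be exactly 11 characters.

Line 1: ['bed'] (min_width=3, slack=8)
Line 2: ['computer'] (min_width=8, slack=3)
Line 3: ['vector', 'give'] (min_width=11, slack=0)
Line 4: ['read'] (min_width=4, slack=7)
Line 5: ['version'] (min_width=7, slack=4)
Line 6: ['house', 'ant'] (min_width=9, slack=2)
Line 7: ['make', 'spoon'] (min_width=10, slack=1)
Line 8: ['machine'] (min_width=7, slack=4)

Answer: |bed        |
|computer   |
|vector give|
|read       |
|version    |
|house   ant|
|make  spoon|
|machine    |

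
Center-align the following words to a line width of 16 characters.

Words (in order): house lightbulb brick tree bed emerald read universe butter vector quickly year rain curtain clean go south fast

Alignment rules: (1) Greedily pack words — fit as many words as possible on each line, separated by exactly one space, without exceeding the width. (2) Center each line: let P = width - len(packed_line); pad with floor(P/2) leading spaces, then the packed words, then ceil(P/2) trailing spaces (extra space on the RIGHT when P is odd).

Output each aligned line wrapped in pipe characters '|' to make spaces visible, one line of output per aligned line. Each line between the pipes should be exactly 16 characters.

Answer: |house lightbulb |
| brick tree bed |
|  emerald read  |
|universe butter |
| vector quickly |
|   year rain    |
|curtain clean go|
|   south fast   |

Derivation:
Line 1: ['house', 'lightbulb'] (min_width=15, slack=1)
Line 2: ['brick', 'tree', 'bed'] (min_width=14, slack=2)
Line 3: ['emerald', 'read'] (min_width=12, slack=4)
Line 4: ['universe', 'butter'] (min_width=15, slack=1)
Line 5: ['vector', 'quickly'] (min_width=14, slack=2)
Line 6: ['year', 'rain'] (min_width=9, slack=7)
Line 7: ['curtain', 'clean', 'go'] (min_width=16, slack=0)
Line 8: ['south', 'fast'] (min_width=10, slack=6)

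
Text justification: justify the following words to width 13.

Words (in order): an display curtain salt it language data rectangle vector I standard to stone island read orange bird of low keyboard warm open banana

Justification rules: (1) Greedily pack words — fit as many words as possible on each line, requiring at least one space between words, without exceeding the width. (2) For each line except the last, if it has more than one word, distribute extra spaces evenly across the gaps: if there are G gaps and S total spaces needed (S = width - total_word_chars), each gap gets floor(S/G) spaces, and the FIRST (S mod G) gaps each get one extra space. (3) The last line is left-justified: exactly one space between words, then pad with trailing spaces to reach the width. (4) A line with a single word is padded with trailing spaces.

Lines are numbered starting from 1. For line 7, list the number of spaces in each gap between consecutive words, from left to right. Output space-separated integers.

Answer: 3

Derivation:
Line 1: ['an', 'display'] (min_width=10, slack=3)
Line 2: ['curtain', 'salt'] (min_width=12, slack=1)
Line 3: ['it', 'language'] (min_width=11, slack=2)
Line 4: ['data'] (min_width=4, slack=9)
Line 5: ['rectangle'] (min_width=9, slack=4)
Line 6: ['vector', 'I'] (min_width=8, slack=5)
Line 7: ['standard', 'to'] (min_width=11, slack=2)
Line 8: ['stone', 'island'] (min_width=12, slack=1)
Line 9: ['read', 'orange'] (min_width=11, slack=2)
Line 10: ['bird', 'of', 'low'] (min_width=11, slack=2)
Line 11: ['keyboard', 'warm'] (min_width=13, slack=0)
Line 12: ['open', 'banana'] (min_width=11, slack=2)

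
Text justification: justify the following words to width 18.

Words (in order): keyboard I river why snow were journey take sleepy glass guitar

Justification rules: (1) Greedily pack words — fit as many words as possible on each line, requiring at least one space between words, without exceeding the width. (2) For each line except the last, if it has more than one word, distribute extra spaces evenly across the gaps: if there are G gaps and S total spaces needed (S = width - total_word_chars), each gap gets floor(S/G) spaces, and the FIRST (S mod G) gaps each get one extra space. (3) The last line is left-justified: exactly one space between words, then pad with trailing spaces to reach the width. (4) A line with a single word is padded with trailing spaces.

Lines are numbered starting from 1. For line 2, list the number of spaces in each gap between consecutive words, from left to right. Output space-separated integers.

Answer: 4 3

Derivation:
Line 1: ['keyboard', 'I', 'river'] (min_width=16, slack=2)
Line 2: ['why', 'snow', 'were'] (min_width=13, slack=5)
Line 3: ['journey', 'take'] (min_width=12, slack=6)
Line 4: ['sleepy', 'glass'] (min_width=12, slack=6)
Line 5: ['guitar'] (min_width=6, slack=12)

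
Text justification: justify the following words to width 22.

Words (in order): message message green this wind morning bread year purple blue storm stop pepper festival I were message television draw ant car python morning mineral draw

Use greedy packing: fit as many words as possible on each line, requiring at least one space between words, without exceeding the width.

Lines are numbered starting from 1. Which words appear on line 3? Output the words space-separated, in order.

Line 1: ['message', 'message', 'green'] (min_width=21, slack=1)
Line 2: ['this', 'wind', 'morning'] (min_width=17, slack=5)
Line 3: ['bread', 'year', 'purple', 'blue'] (min_width=22, slack=0)
Line 4: ['storm', 'stop', 'pepper'] (min_width=17, slack=5)
Line 5: ['festival', 'I', 'were'] (min_width=15, slack=7)
Line 6: ['message', 'television'] (min_width=18, slack=4)
Line 7: ['draw', 'ant', 'car', 'python'] (min_width=19, slack=3)
Line 8: ['morning', 'mineral', 'draw'] (min_width=20, slack=2)

Answer: bread year purple blue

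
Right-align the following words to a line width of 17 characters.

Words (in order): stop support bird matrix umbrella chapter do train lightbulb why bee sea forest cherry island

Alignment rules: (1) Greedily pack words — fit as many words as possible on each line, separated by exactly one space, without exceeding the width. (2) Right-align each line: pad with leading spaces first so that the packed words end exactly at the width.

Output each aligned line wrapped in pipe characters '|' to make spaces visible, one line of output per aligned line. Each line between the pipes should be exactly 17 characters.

Line 1: ['stop', 'support', 'bird'] (min_width=17, slack=0)
Line 2: ['matrix', 'umbrella'] (min_width=15, slack=2)
Line 3: ['chapter', 'do', 'train'] (min_width=16, slack=1)
Line 4: ['lightbulb', 'why', 'bee'] (min_width=17, slack=0)
Line 5: ['sea', 'forest', 'cherry'] (min_width=17, slack=0)
Line 6: ['island'] (min_width=6, slack=11)

Answer: |stop support bird|
|  matrix umbrella|
| chapter do train|
|lightbulb why bee|
|sea forest cherry|
|           island|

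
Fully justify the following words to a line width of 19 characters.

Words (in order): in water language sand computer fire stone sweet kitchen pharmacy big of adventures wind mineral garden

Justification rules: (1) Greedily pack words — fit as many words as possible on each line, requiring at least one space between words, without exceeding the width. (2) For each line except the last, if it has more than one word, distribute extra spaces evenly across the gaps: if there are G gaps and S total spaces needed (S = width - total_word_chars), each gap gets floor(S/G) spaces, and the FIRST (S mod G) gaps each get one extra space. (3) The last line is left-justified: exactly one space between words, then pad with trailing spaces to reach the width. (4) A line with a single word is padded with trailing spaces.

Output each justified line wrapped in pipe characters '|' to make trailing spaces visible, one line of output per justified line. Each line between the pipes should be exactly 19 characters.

Answer: |in  water  language|
|sand  computer fire|
|stone sweet kitchen|
|pharmacy   big   of|
|adventures     wind|
|mineral garden     |

Derivation:
Line 1: ['in', 'water', 'language'] (min_width=17, slack=2)
Line 2: ['sand', 'computer', 'fire'] (min_width=18, slack=1)
Line 3: ['stone', 'sweet', 'kitchen'] (min_width=19, slack=0)
Line 4: ['pharmacy', 'big', 'of'] (min_width=15, slack=4)
Line 5: ['adventures', 'wind'] (min_width=15, slack=4)
Line 6: ['mineral', 'garden'] (min_width=14, slack=5)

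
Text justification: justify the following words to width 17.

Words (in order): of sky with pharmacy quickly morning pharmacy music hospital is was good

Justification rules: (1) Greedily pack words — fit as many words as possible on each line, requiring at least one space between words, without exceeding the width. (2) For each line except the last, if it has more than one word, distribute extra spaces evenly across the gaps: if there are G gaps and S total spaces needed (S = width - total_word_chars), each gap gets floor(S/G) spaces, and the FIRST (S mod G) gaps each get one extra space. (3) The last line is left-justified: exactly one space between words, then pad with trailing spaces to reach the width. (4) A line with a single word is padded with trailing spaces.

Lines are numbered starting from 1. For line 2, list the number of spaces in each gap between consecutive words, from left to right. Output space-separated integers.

Answer: 2

Derivation:
Line 1: ['of', 'sky', 'with'] (min_width=11, slack=6)
Line 2: ['pharmacy', 'quickly'] (min_width=16, slack=1)
Line 3: ['morning', 'pharmacy'] (min_width=16, slack=1)
Line 4: ['music', 'hospital', 'is'] (min_width=17, slack=0)
Line 5: ['was', 'good'] (min_width=8, slack=9)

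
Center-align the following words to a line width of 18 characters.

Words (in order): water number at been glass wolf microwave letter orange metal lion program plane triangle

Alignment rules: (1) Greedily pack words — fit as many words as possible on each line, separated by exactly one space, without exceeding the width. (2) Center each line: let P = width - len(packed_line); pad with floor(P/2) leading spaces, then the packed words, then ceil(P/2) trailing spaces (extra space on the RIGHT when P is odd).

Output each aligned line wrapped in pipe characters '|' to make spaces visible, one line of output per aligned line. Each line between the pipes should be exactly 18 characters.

Line 1: ['water', 'number', 'at'] (min_width=15, slack=3)
Line 2: ['been', 'glass', 'wolf'] (min_width=15, slack=3)
Line 3: ['microwave', 'letter'] (min_width=16, slack=2)
Line 4: ['orange', 'metal', 'lion'] (min_width=17, slack=1)
Line 5: ['program', 'plane'] (min_width=13, slack=5)
Line 6: ['triangle'] (min_width=8, slack=10)

Answer: | water number at  |
| been glass wolf  |
| microwave letter |
|orange metal lion |
|  program plane   |
|     triangle     |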